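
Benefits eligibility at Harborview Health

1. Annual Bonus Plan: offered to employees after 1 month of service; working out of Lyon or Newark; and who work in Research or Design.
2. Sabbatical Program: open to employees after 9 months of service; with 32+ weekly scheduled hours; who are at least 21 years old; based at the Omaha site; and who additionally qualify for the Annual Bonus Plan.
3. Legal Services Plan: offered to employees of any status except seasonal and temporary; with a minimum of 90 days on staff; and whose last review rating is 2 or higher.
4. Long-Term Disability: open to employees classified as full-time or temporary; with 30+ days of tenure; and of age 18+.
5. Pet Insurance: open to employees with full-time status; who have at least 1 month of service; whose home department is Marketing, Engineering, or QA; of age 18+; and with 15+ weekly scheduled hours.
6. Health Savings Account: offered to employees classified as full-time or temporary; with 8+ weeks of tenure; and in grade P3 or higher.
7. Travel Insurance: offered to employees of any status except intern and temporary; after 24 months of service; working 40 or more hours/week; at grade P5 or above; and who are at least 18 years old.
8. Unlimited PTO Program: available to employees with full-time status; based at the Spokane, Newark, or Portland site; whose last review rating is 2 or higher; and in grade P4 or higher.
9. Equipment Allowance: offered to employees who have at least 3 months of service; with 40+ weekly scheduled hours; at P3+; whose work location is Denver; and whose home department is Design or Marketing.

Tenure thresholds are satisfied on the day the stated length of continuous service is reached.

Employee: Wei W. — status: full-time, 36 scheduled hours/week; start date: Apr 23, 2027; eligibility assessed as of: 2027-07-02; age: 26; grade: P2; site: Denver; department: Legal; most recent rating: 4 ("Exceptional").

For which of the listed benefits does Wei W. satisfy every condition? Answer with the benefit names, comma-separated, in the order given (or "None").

Long-Term Disability

Service from Apr 23, 2027 to 2027-07-02: 70 days.
Annual Bonus Plan — service 70 days ≥ 1 month (≈30 days) ✓; site Denver ✗ (not Lyon or Newark) → not eligible.
Sabbatical Program — service 70 days < 9 months (≈270 days) ✗ → not eligible.
Legal Services Plan — status full-time ✓ (not excluded); service 70 days < 90 days ✗ → not eligible.
Long-Term Disability — status full-time ✓; service 70 days ≥ 30 days ✓; age 26 ≥ 18 ✓ → eligible.
Pet Insurance — status full-time ✓; service 70 days ≥ 1 month (≈30 days) ✓; dept Legal ✗ → not eligible.
Health Savings Account — status full-time ✓; service 70 days ≥ 8 weeks (≈56 days) ✓; grade P2 < P3 ✗ → not eligible.
Travel Insurance — status full-time ✓ (not excluded); service 70 days < 24 months (≈720 days) ✗ → not eligible.
Unlimited PTO Program — status full-time ✓; site Denver ✗ (not Spokane, Newark, or Portland) → not eligible.
Equipment Allowance — service 70 days < 3 months (≈90 days) ✗ → not eligible.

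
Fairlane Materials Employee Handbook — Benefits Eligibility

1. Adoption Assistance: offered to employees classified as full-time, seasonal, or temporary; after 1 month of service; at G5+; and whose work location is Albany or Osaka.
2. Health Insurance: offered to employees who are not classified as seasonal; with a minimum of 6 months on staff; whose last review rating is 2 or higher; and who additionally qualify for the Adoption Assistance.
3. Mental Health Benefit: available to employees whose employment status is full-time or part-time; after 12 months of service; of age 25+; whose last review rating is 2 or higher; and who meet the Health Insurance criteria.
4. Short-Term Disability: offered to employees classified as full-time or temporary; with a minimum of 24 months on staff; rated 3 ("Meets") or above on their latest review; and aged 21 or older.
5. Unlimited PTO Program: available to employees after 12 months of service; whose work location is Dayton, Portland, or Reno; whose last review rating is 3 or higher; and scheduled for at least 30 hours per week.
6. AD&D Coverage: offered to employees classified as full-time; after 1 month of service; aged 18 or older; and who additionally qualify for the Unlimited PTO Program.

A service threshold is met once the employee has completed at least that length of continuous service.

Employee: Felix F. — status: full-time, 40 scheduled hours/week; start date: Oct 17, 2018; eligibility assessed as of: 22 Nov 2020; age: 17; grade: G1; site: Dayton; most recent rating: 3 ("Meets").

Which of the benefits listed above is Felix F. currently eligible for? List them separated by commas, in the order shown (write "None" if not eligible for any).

Unlimited PTO Program

Service from Oct 17, 2018 to 22 Nov 2020: 767 days.
Adoption Assistance — status full-time ✓; service 767 days ≥ 1 month (≈30 days) ✓; grade G1 < G5 ✗ → not eligible.
Health Insurance — status full-time ✓ (not excluded); service 767 days ≥ 6 months (≈180 days) ✓; rating 3 ≥ 2 ✓; not eligible for Adoption Assistance ✗ → not eligible.
Mental Health Benefit — status full-time ✓; service 767 days ≥ 12 months (≈360 days) ✓; age 17 < 25 ✗ → not eligible.
Short-Term Disability — status full-time ✓; service 767 days ≥ 24 months (≈720 days) ✓; rating 3 ≥ 3 ✓; age 17 < 21 ✗ → not eligible.
Unlimited PTO Program — service 767 days ≥ 12 months (≈360 days) ✓; site Dayton ✓; rating 3 ≥ 3 ✓; 40 hrs/wk ≥ 30 ✓ → eligible.
AD&D Coverage — status full-time ✓; service 767 days ≥ 1 month (≈30 days) ✓; age 17 < 18 ✗ → not eligible.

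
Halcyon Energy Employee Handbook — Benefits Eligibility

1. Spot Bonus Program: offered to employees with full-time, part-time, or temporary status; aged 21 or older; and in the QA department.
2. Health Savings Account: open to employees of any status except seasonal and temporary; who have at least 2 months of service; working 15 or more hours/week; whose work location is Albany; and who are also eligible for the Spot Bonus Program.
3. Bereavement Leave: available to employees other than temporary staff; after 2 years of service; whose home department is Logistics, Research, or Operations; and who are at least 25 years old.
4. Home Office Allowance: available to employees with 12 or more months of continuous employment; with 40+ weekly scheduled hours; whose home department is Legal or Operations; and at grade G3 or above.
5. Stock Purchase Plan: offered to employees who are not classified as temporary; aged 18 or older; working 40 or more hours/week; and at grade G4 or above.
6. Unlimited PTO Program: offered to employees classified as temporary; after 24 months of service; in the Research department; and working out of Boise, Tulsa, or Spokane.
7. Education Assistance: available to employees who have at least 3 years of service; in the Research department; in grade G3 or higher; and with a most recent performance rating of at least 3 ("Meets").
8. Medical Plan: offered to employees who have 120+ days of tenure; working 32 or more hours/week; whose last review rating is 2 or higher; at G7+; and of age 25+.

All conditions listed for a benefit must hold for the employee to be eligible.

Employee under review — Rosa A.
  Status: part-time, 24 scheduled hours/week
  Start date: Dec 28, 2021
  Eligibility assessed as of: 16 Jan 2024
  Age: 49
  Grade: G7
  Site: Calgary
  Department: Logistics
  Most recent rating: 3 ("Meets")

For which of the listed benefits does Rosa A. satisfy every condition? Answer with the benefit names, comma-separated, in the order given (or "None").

Bereavement Leave

Service from Dec 28, 2021 to 16 Jan 2024: 749 days.
Spot Bonus Program — status part-time ✓; age 49 ≥ 21 ✓; dept Logistics ✗ → not eligible.
Health Savings Account — status part-time ✓ (not excluded); service 749 days ≥ 2 months (≈60 days) ✓; 24 hrs/wk ≥ 15 ✓; site Calgary ✗ (not Albany) → not eligible.
Bereavement Leave — status part-time ✓ (not excluded); service 749 days ≥ 2 years (≈730 days) ✓; dept Logistics ✓; age 49 ≥ 25 ✓ → eligible.
Home Office Allowance — service 749 days ≥ 12 months (≈360 days) ✓; 24 hrs/wk < 40 ✗ → not eligible.
Stock Purchase Plan — status part-time ✓ (not excluded); age 49 ≥ 18 ✓; 24 hrs/wk < 40 ✗ → not eligible.
Unlimited PTO Program — status part-time ✗ (requires temporary) → not eligible.
Education Assistance — service 749 days < 3 years (≈1095 days) ✗ → not eligible.
Medical Plan — service 749 days ≥ 120 days ✓; 24 hrs/wk < 32 ✗ → not eligible.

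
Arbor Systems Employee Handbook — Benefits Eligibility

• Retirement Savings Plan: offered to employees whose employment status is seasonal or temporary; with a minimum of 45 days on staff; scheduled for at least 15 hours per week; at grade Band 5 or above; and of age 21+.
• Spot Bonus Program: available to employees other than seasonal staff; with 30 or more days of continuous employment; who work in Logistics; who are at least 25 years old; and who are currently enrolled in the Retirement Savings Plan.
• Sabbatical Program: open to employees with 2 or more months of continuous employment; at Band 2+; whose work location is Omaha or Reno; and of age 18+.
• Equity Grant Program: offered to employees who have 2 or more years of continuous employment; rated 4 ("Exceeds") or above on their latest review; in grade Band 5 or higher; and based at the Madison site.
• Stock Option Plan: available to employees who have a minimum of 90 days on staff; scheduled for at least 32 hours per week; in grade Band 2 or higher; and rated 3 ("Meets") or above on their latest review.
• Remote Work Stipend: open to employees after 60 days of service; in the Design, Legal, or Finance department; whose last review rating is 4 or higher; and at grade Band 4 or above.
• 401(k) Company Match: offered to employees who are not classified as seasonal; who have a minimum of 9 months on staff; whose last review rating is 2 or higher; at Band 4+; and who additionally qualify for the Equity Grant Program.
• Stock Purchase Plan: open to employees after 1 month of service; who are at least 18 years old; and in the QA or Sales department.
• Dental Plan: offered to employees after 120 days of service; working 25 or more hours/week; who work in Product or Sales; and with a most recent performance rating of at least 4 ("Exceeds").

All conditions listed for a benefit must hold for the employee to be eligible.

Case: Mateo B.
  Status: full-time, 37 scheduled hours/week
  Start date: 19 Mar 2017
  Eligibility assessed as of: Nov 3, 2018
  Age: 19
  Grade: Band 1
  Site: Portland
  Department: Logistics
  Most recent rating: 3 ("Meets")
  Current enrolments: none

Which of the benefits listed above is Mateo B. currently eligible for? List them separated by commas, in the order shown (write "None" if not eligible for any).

Service from 19 Mar 2017 to Nov 3, 2018: 594 days.
Retirement Savings Plan — status full-time ✗ (requires seasonal or temporary) → not eligible.
Spot Bonus Program — status full-time ✓ (not excluded); service 594 days ≥ 30 days ✓; dept Logistics ✓; age 19 < 25 ✗ → not eligible.
Sabbatical Program — service 594 days ≥ 2 months (≈60 days) ✓; grade Band 1 < Band 2 ✗ → not eligible.
Equity Grant Program — service 594 days < 2 years (≈730 days) ✗ → not eligible.
Stock Option Plan — service 594 days ≥ 90 days ✓; 37 hrs/wk ≥ 32 ✓; grade Band 1 < Band 2 ✗ → not eligible.
Remote Work Stipend — service 594 days ≥ 60 days ✓; dept Logistics ✗ → not eligible.
401(k) Company Match — status full-time ✓ (not excluded); service 594 days ≥ 9 months (≈270 days) ✓; rating 3 ≥ 2 ✓; grade Band 1 < Band 4 ✗ → not eligible.
Stock Purchase Plan — service 594 days ≥ 1 month (≈30 days) ✓; age 19 ≥ 18 ✓; dept Logistics ✗ → not eligible.
Dental Plan — service 594 days ≥ 120 days ✓; 37 hrs/wk ≥ 25 ✓; dept Logistics ✗ → not eligible.

None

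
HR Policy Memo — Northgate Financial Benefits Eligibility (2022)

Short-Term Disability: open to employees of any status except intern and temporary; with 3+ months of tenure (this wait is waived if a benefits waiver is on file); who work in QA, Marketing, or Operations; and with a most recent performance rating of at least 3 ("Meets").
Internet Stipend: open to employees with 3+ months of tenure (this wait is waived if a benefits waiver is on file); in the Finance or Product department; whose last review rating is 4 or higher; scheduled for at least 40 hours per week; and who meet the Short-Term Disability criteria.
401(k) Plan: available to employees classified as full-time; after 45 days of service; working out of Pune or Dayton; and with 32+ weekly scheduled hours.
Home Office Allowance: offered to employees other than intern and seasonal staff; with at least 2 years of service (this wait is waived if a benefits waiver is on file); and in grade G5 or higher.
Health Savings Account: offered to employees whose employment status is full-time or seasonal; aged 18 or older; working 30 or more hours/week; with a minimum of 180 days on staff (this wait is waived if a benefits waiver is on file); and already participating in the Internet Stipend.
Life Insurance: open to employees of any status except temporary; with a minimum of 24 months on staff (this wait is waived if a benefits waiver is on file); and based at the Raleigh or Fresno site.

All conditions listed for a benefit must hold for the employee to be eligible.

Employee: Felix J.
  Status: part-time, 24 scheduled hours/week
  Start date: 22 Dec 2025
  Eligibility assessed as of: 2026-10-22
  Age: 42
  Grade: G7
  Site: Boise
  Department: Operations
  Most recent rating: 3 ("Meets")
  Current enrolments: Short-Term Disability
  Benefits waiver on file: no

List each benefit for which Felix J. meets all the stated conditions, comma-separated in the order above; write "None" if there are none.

Service from 22 Dec 2025 to 2026-10-22: 304 days.
Short-Term Disability — status part-time ✓ (not excluded); no waiver, service 304 days ≥ 3 months (≈90 days) ✓; dept Operations ✓; rating 3 ≥ 3 ✓ → eligible.
Internet Stipend — no waiver, service 304 days ≥ 3 months (≈90 days) ✓; dept Operations ✗ → not eligible.
401(k) Plan — status part-time ✗ (requires full-time) → not eligible.
Home Office Allowance — status part-time ✓ (not excluded); no waiver, service 304 days < 2 years (≈730 days) ✗ → not eligible.
Health Savings Account — status part-time ✗ (requires full-time or seasonal) → not eligible.
Life Insurance — status part-time ✓ (not excluded); no waiver, service 304 days < 24 months (≈720 days) ✗ → not eligible.

Short-Term Disability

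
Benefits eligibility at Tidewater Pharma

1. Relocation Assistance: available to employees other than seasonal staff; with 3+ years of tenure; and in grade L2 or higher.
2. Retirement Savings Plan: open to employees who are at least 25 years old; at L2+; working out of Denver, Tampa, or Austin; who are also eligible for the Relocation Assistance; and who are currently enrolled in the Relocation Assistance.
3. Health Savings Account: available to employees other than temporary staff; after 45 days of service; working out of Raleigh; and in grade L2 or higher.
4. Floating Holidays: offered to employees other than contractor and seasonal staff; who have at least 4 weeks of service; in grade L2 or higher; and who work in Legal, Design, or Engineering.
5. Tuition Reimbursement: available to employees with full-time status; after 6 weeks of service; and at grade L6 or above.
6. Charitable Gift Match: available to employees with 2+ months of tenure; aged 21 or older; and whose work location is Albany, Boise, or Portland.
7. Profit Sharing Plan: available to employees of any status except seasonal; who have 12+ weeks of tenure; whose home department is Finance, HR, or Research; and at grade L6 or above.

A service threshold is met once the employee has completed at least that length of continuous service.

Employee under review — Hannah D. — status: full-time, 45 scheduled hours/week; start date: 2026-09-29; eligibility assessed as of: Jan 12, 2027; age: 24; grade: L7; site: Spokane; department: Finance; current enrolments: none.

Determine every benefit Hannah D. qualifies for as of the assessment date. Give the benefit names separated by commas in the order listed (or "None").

Service from 2026-09-29 to Jan 12, 2027: 105 days.
Relocation Assistance — status full-time ✓ (not excluded); service 105 days < 3 years (≈1095 days) ✗ → not eligible.
Retirement Savings Plan — age 24 < 25 ✗ → not eligible.
Health Savings Account — status full-time ✓ (not excluded); service 105 days ≥ 45 days ✓; site Spokane ✗ (not Raleigh) → not eligible.
Floating Holidays — status full-time ✓ (not excluded); service 105 days ≥ 4 weeks (≈28 days) ✓; grade L7 ≥ L2 ✓; dept Finance ✗ → not eligible.
Tuition Reimbursement — status full-time ✓; service 105 days ≥ 6 weeks (≈42 days) ✓; grade L7 ≥ L6 ✓ → eligible.
Charitable Gift Match — service 105 days ≥ 2 months (≈60 days) ✓; age 24 ≥ 21 ✓; site Spokane ✗ (not Albany, Boise, or Portland) → not eligible.
Profit Sharing Plan — status full-time ✓ (not excluded); service 105 days ≥ 12 weeks (≈84 days) ✓; dept Finance ✓; grade L7 ≥ L6 ✓ → eligible.

Tuition Reimbursement, Profit Sharing Plan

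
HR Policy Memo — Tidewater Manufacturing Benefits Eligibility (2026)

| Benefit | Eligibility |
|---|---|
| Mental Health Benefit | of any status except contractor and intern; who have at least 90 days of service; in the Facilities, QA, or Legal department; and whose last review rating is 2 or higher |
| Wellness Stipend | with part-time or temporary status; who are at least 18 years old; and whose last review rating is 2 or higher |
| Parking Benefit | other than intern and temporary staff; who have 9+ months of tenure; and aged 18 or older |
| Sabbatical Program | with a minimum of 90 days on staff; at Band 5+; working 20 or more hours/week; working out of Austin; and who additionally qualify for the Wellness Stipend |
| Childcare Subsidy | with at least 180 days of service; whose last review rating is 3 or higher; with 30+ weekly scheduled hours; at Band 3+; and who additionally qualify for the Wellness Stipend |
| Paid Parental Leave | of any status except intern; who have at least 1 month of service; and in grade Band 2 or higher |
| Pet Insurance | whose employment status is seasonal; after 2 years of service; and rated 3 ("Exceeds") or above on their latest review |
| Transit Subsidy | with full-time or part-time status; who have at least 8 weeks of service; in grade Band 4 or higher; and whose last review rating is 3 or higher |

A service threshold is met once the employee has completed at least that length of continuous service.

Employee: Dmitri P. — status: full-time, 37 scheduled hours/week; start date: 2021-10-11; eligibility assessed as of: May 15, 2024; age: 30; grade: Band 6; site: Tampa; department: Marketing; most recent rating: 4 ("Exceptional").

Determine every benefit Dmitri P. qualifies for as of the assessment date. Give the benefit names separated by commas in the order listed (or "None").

Parking Benefit, Paid Parental Leave, Transit Subsidy

Service from 2021-10-11 to May 15, 2024: 947 days.
Mental Health Benefit — status full-time ✓ (not excluded); service 947 days ≥ 90 days ✓; dept Marketing ✗ → not eligible.
Wellness Stipend — status full-time ✗ (requires part-time or temporary) → not eligible.
Parking Benefit — status full-time ✓ (not excluded); service 947 days ≥ 9 months (≈270 days) ✓; age 30 ≥ 18 ✓ → eligible.
Sabbatical Program — service 947 days ≥ 90 days ✓; grade Band 6 ≥ Band 5 ✓; 37 hrs/wk ≥ 20 ✓; site Tampa ✗ (not Austin) → not eligible.
Childcare Subsidy — service 947 days ≥ 180 days ✓; rating 4 ≥ 3 ✓; 37 hrs/wk ≥ 30 ✓; grade Band 6 ≥ Band 3 ✓; not eligible for Wellness Stipend ✗ → not eligible.
Paid Parental Leave — status full-time ✓ (not excluded); service 947 days ≥ 1 month (≈30 days) ✓; grade Band 6 ≥ Band 2 ✓ → eligible.
Pet Insurance — status full-time ✗ (requires seasonal) → not eligible.
Transit Subsidy — status full-time ✓; service 947 days ≥ 8 weeks (≈56 days) ✓; grade Band 6 ≥ Band 4 ✓; rating 4 ≥ 3 ✓ → eligible.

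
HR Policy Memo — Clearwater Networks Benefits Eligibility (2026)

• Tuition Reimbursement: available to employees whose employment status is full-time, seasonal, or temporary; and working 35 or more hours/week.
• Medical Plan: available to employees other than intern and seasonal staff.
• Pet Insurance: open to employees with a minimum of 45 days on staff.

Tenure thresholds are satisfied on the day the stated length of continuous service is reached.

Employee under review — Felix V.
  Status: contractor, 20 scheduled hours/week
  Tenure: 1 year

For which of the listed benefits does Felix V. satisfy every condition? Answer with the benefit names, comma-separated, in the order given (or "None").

Medical Plan, Pet Insurance

Tuition Reimbursement — status contractor ✗ (requires full-time, seasonal, or temporary) → not eligible.
Medical Plan — status contractor ✓ (not excluded) → eligible.
Pet Insurance — service 1 year ≥ 45 days ✓ → eligible.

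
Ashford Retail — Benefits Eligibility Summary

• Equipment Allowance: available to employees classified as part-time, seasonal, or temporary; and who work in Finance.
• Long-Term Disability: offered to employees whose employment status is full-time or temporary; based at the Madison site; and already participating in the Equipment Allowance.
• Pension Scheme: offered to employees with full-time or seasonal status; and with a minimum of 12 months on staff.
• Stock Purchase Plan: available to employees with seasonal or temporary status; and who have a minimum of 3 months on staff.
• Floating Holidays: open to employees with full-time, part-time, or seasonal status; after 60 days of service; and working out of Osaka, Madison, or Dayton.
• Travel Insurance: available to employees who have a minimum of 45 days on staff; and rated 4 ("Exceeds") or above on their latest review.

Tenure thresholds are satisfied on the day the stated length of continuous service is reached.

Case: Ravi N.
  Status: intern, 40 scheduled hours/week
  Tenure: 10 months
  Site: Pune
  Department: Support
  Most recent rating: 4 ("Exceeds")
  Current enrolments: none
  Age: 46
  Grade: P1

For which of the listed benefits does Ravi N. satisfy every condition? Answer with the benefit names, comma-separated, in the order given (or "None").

Travel Insurance

Equipment Allowance — status intern ✗ (requires part-time, seasonal, or temporary) → not eligible.
Long-Term Disability — status intern ✗ (requires full-time or temporary) → not eligible.
Pension Scheme — status intern ✗ (requires full-time or seasonal) → not eligible.
Stock Purchase Plan — status intern ✗ (requires seasonal or temporary) → not eligible.
Floating Holidays — status intern ✗ (requires full-time, part-time, or seasonal) → not eligible.
Travel Insurance — service 10 months ≥ 45 days ✓; rating 4 ≥ 4 ✓ → eligible.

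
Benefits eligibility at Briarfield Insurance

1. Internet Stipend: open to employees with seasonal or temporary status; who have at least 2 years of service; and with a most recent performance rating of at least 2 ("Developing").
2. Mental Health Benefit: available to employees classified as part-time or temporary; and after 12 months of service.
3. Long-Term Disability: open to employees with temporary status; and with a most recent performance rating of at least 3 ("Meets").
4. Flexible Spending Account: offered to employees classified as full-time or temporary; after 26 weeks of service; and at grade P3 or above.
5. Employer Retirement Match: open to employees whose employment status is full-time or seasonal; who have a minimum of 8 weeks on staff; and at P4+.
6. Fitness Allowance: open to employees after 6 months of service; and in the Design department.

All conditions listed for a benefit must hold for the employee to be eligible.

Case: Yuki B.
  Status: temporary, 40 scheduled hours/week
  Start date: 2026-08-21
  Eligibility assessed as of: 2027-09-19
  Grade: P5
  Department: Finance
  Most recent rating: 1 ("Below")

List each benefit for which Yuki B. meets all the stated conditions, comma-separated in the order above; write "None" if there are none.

Service from 2026-08-21 to 2027-09-19: 394 days.
Internet Stipend — status temporary ✓; service 394 days < 2 years (≈730 days) ✗ → not eligible.
Mental Health Benefit — status temporary ✓; service 394 days ≥ 12 months (≈360 days) ✓ → eligible.
Long-Term Disability — status temporary ✓; rating 1 < 3 ✗ → not eligible.
Flexible Spending Account — status temporary ✓; service 394 days ≥ 26 weeks (≈182 days) ✓; grade P5 ≥ P3 ✓ → eligible.
Employer Retirement Match — status temporary ✗ (requires full-time or seasonal) → not eligible.
Fitness Allowance — service 394 days ≥ 6 months (≈180 days) ✓; dept Finance ✗ → not eligible.

Mental Health Benefit, Flexible Spending Account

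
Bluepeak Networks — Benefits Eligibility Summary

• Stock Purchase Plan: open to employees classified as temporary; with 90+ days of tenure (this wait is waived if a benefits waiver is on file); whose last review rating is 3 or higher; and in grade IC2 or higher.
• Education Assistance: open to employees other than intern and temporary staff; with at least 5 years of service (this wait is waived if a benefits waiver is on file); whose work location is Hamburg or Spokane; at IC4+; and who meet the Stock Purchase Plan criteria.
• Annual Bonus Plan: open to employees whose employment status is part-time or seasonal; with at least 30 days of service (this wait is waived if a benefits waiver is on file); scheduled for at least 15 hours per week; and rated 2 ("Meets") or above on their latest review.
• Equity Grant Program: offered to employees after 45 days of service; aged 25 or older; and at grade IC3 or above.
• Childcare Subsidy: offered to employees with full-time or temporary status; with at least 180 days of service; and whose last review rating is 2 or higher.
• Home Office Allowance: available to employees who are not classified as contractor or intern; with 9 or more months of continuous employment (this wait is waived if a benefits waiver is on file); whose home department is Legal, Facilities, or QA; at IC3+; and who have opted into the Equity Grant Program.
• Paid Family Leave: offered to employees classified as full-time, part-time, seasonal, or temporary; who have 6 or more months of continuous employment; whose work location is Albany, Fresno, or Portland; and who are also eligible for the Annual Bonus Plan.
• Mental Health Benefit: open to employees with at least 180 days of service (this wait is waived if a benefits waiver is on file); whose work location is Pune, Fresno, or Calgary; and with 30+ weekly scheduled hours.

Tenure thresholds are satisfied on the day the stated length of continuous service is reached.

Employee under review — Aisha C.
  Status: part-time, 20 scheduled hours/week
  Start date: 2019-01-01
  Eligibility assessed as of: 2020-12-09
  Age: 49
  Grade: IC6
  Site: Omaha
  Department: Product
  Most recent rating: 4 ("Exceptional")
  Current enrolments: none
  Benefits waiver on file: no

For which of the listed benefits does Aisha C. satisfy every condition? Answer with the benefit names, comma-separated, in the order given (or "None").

Service from 2019-01-01 to 2020-12-09: 708 days.
Stock Purchase Plan — status part-time ✗ (requires temporary) → not eligible.
Education Assistance — status part-time ✓ (not excluded); no waiver, service 708 days < 5 years (≈1825 days) ✗ → not eligible.
Annual Bonus Plan — status part-time ✓; no waiver, service 708 days ≥ 30 days ✓; 20 hrs/wk ≥ 15 ✓; rating 4 ≥ 2 ✓ → eligible.
Equity Grant Program — service 708 days ≥ 45 days ✓; age 49 ≥ 25 ✓; grade IC6 ≥ IC3 ✓ → eligible.
Childcare Subsidy — status part-time ✗ (requires full-time or temporary) → not eligible.
Home Office Allowance — status part-time ✓ (not excluded); no waiver, service 708 days ≥ 9 months (≈270 days) ✓; dept Product ✗ → not eligible.
Paid Family Leave — status part-time ✓; service 708 days ≥ 6 months (≈180 days) ✓; site Omaha ✗ (not Albany, Fresno, or Portland) → not eligible.
Mental Health Benefit — no waiver, service 708 days ≥ 180 days ✓; site Omaha ✗ (not Pune, Fresno, or Calgary) → not eligible.

Annual Bonus Plan, Equity Grant Program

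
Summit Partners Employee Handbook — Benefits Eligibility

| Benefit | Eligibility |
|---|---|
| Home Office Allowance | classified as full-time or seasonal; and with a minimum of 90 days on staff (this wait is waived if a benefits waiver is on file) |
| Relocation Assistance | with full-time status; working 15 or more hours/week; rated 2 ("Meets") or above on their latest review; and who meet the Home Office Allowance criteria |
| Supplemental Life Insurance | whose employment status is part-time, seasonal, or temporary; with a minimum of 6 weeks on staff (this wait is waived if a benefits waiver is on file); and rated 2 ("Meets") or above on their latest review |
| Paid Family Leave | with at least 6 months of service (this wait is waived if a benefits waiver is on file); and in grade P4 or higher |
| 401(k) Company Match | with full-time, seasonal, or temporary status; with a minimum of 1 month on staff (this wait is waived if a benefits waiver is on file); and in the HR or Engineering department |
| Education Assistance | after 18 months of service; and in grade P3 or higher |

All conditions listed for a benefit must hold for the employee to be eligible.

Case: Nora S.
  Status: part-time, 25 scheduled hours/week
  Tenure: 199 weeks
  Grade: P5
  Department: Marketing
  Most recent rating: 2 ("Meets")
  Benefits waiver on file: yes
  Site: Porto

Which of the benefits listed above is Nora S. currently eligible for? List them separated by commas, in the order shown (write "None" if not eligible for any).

Supplemental Life Insurance, Paid Family Leave, Education Assistance

Home Office Allowance — status part-time ✗ (requires full-time or seasonal) → not eligible.
Relocation Assistance — status part-time ✗ (requires full-time) → not eligible.
Supplemental Life Insurance — status part-time ✓; benefits waiver on file ✓; rating 2 ≥ 2 ✓ → eligible.
Paid Family Leave — benefits waiver on file ✓; grade P5 ≥ P4 ✓ → eligible.
401(k) Company Match — status part-time ✗ (requires full-time, seasonal, or temporary) → not eligible.
Education Assistance — service 199 weeks ≥ 18 months (≈540 days) ✓; grade P5 ≥ P3 ✓ → eligible.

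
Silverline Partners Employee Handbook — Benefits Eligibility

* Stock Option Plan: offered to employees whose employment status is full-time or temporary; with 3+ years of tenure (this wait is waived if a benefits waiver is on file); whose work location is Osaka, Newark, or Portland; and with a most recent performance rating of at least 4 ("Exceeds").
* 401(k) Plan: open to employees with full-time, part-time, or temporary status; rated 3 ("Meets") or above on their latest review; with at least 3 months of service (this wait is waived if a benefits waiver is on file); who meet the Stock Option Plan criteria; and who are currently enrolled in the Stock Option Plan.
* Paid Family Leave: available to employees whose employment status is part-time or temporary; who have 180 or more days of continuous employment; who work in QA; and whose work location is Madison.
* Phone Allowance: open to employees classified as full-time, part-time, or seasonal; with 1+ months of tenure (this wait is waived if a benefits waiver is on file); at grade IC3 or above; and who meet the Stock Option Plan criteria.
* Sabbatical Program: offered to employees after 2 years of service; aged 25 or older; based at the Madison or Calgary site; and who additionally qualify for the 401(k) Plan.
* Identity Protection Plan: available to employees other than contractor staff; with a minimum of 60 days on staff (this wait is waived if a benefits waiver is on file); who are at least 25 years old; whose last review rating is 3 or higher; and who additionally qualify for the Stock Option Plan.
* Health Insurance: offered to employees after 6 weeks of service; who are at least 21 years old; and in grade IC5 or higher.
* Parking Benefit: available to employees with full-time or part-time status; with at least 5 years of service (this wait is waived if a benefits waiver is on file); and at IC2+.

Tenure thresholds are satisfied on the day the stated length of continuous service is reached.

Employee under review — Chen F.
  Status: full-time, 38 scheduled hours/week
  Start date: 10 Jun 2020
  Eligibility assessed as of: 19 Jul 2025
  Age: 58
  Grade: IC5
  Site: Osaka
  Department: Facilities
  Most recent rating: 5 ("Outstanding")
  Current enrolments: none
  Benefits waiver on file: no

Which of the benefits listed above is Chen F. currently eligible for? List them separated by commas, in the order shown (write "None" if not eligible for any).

Service from 10 Jun 2020 to 19 Jul 2025: 1865 days.
Stock Option Plan — status full-time ✓; no waiver, service 1865 days ≥ 3 years (≈1095 days) ✓; site Osaka ✓; rating 5 ≥ 4 ✓ → eligible.
401(k) Plan — status full-time ✓; rating 5 ≥ 3 ✓; no waiver, service 1865 days ≥ 3 months (≈90 days) ✓; eligible for Stock Option Plan ✓; not enrolled in Stock Option Plan ✗ → not eligible.
Paid Family Leave — status full-time ✗ (requires part-time or temporary) → not eligible.
Phone Allowance — status full-time ✓; no waiver, service 1865 days ≥ 1 month (≈30 days) ✓; grade IC5 ≥ IC3 ✓; eligible for Stock Option Plan ✓ → eligible.
Sabbatical Program — service 1865 days ≥ 2 years (≈730 days) ✓; age 58 ≥ 25 ✓; site Osaka ✗ (not Madison or Calgary) → not eligible.
Identity Protection Plan — status full-time ✓ (not excluded); no waiver, service 1865 days ≥ 60 days ✓; age 58 ≥ 25 ✓; rating 5 ≥ 3 ✓; eligible for Stock Option Plan ✓ → eligible.
Health Insurance — service 1865 days ≥ 6 weeks (≈42 days) ✓; age 58 ≥ 21 ✓; grade IC5 ≥ IC5 ✓ → eligible.
Parking Benefit — status full-time ✓; no waiver, service 1865 days ≥ 5 years (≈1825 days) ✓; grade IC5 ≥ IC2 ✓ → eligible.

Stock Option Plan, Phone Allowance, Identity Protection Plan, Health Insurance, Parking Benefit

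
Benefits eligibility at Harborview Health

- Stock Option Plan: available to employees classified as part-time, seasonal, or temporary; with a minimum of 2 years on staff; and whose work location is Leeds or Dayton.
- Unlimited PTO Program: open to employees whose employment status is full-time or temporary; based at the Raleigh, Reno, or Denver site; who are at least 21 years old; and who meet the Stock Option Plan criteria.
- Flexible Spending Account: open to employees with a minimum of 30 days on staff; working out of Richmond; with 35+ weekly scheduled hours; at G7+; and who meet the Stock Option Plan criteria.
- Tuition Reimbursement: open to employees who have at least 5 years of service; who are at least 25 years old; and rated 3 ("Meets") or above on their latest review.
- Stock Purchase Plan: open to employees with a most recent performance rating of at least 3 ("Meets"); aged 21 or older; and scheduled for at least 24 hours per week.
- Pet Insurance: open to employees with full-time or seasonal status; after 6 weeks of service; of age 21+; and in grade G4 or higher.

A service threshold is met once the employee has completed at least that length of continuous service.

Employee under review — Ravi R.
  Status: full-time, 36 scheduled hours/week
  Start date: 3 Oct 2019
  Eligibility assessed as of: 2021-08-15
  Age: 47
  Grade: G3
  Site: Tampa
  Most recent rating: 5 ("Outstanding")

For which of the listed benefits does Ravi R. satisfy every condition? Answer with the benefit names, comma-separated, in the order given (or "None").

Service from 3 Oct 2019 to 2021-08-15: 682 days.
Stock Option Plan — status full-time ✗ (requires part-time, seasonal, or temporary) → not eligible.
Unlimited PTO Program — status full-time ✓; site Tampa ✗ (not Raleigh, Reno, or Denver) → not eligible.
Flexible Spending Account — service 682 days ≥ 30 days ✓; site Tampa ✗ (not Richmond) → not eligible.
Tuition Reimbursement — service 682 days < 5 years (≈1825 days) ✗ → not eligible.
Stock Purchase Plan — rating 5 ≥ 3 ✓; age 47 ≥ 21 ✓; 36 hrs/wk ≥ 24 ✓ → eligible.
Pet Insurance — status full-time ✓; service 682 days ≥ 6 weeks (≈42 days) ✓; age 47 ≥ 21 ✓; grade G3 < G4 ✗ → not eligible.

Stock Purchase Plan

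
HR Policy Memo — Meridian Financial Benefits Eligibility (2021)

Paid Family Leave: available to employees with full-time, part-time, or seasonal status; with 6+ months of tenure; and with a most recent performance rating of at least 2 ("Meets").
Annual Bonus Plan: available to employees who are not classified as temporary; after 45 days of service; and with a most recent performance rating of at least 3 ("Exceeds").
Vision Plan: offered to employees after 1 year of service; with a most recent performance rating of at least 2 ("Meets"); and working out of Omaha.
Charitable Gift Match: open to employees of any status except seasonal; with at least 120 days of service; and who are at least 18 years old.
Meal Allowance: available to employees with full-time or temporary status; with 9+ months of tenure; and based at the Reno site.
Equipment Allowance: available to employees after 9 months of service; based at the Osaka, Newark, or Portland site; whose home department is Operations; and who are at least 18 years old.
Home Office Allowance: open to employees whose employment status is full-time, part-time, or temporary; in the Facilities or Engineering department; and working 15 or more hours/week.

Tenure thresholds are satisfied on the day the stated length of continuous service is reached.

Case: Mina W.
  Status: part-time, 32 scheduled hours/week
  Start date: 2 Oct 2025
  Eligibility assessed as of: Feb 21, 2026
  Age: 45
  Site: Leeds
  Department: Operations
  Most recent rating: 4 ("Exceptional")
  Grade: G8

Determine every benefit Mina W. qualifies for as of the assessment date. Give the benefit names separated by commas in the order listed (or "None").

Service from 2 Oct 2025 to Feb 21, 2026: 142 days.
Paid Family Leave — status part-time ✓; service 142 days < 6 months (≈180 days) ✗ → not eligible.
Annual Bonus Plan — status part-time ✓ (not excluded); service 142 days ≥ 45 days ✓; rating 4 ≥ 3 ✓ → eligible.
Vision Plan — service 142 days < 1 year (≈365 days) ✗ → not eligible.
Charitable Gift Match — status part-time ✓ (not excluded); service 142 days ≥ 120 days ✓; age 45 ≥ 18 ✓ → eligible.
Meal Allowance — status part-time ✗ (requires full-time or temporary) → not eligible.
Equipment Allowance — service 142 days < 9 months (≈270 days) ✗ → not eligible.
Home Office Allowance — status part-time ✓; dept Operations ✗ → not eligible.

Annual Bonus Plan, Charitable Gift Match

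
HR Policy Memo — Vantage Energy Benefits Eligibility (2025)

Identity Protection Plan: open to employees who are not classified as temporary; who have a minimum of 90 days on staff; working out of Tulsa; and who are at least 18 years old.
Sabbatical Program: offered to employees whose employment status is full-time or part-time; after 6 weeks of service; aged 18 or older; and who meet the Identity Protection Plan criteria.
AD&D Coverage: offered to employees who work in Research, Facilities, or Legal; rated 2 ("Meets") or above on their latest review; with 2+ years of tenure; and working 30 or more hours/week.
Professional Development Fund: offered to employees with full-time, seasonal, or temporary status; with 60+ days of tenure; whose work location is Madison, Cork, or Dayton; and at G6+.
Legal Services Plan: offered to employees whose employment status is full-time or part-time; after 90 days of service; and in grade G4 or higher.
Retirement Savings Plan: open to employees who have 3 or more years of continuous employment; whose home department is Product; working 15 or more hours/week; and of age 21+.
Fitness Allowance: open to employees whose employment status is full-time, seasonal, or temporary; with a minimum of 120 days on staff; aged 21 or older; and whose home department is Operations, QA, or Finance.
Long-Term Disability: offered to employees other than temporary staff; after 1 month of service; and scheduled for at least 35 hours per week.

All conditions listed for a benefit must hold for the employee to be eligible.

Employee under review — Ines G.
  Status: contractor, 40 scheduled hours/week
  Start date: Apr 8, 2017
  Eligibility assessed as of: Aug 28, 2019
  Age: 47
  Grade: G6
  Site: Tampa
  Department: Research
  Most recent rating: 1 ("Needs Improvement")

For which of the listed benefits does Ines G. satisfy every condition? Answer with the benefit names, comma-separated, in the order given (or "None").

Service from Apr 8, 2017 to Aug 28, 2019: 872 days.
Identity Protection Plan — status contractor ✓ (not excluded); service 872 days ≥ 90 days ✓; site Tampa ✗ (not Tulsa) → not eligible.
Sabbatical Program — status contractor ✗ (requires full-time or part-time) → not eligible.
AD&D Coverage — dept Research ✓; rating 1 < 2 ✗ → not eligible.
Professional Development Fund — status contractor ✗ (requires full-time, seasonal, or temporary) → not eligible.
Legal Services Plan — status contractor ✗ (requires full-time or part-time) → not eligible.
Retirement Savings Plan — service 872 days < 3 years (≈1095 days) ✗ → not eligible.
Fitness Allowance — status contractor ✗ (requires full-time, seasonal, or temporary) → not eligible.
Long-Term Disability — status contractor ✓ (not excluded); service 872 days ≥ 1 month (≈30 days) ✓; 40 hrs/wk ≥ 35 ✓ → eligible.

Long-Term Disability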